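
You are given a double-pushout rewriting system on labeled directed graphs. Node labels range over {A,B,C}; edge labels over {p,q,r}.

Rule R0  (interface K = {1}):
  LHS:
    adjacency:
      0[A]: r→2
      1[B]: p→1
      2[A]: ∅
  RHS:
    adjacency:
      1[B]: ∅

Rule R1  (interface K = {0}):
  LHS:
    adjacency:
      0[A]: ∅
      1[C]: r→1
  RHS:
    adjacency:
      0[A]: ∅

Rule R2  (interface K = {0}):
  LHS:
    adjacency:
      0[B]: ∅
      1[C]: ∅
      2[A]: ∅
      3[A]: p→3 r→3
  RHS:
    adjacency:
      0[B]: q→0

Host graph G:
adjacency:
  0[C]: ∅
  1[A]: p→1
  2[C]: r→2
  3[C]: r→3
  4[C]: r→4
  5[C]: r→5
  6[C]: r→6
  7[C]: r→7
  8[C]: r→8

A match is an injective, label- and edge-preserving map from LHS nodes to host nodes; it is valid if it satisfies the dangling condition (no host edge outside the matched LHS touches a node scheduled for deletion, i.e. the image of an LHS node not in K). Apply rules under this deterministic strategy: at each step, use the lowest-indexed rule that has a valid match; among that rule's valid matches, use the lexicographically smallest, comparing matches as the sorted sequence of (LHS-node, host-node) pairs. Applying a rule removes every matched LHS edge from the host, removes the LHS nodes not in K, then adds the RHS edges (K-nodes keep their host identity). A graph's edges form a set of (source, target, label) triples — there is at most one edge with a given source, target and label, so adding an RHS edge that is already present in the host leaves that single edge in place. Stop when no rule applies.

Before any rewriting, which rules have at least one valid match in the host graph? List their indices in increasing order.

R0: no valid match — LHS pattern not found
R1: 7 valid matches — {0↦1, 1↦2}, {0↦1, 1↦3}, {0↦1, 1↦4} (+4 more)
R2: no valid match — LHS pattern not found

Answer: [R1]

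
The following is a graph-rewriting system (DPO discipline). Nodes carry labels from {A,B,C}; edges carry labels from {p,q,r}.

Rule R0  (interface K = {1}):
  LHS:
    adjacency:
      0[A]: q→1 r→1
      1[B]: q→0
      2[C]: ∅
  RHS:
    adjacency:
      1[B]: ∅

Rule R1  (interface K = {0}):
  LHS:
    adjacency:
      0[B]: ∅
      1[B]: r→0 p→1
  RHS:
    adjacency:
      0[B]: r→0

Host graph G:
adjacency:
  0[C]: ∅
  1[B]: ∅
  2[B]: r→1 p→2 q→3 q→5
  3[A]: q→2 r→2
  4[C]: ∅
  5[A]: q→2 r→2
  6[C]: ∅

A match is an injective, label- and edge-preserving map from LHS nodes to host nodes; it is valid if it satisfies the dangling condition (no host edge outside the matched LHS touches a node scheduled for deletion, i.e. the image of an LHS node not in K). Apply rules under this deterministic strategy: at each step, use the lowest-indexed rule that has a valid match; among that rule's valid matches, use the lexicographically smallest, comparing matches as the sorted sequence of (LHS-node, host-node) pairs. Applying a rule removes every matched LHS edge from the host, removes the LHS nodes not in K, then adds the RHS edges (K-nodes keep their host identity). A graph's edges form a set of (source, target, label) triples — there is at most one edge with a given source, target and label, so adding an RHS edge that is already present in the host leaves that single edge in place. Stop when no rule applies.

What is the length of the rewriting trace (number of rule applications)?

Answer: 3

Rewrite trace:
start.  V:7 E:8  edges: 2-r->1 2-p->2 2-q->3 2-q->5 3-q->2 3-r->2 5-q->2 5-r->2
1. fire R0 via {0↦3, 1↦2, 2↦0}  →  V:5 E:5  edges: 2-r->1 2-p->2 2-q->5 5-q->2 5-r->2
2. fire R0 via {0↦5, 1↦2, 2↦4}  →  V:3 E:2  edges: 2-r->1 2-p->2
3. fire R1 via {0↦1, 1↦2}  →  V:2 E:1  edges: 1-r->1
normal form: no rule applies after step 3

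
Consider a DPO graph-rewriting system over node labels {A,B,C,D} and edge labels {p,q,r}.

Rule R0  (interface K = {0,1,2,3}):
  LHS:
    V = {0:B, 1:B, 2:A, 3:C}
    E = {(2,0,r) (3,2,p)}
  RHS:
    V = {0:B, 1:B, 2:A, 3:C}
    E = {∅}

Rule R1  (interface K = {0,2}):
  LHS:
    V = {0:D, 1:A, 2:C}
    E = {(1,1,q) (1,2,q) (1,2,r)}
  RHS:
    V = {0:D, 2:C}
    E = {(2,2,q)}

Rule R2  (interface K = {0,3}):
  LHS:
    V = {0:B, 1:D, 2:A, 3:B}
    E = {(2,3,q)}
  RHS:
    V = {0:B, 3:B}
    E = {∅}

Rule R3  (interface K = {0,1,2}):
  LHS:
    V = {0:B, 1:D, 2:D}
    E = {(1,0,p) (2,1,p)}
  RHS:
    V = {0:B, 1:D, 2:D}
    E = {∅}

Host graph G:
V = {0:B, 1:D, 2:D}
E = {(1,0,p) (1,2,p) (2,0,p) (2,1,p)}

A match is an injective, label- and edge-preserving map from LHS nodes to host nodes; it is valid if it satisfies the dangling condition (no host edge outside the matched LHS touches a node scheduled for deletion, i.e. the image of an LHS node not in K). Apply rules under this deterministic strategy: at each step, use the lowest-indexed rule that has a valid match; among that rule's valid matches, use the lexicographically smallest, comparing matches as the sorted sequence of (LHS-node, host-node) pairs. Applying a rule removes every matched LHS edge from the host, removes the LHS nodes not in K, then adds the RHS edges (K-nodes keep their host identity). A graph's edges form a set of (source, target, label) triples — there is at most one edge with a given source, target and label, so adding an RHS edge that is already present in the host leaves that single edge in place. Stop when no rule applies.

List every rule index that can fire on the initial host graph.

Answer: [R3]

Derivation:
R0: no valid match — LHS pattern not found
R1: no valid match — LHS pattern not found
R2: no valid match — LHS pattern not found
R3: 2 valid matches — {0↦0, 1↦1, 2↦2}, {0↦0, 1↦2, 2↦1}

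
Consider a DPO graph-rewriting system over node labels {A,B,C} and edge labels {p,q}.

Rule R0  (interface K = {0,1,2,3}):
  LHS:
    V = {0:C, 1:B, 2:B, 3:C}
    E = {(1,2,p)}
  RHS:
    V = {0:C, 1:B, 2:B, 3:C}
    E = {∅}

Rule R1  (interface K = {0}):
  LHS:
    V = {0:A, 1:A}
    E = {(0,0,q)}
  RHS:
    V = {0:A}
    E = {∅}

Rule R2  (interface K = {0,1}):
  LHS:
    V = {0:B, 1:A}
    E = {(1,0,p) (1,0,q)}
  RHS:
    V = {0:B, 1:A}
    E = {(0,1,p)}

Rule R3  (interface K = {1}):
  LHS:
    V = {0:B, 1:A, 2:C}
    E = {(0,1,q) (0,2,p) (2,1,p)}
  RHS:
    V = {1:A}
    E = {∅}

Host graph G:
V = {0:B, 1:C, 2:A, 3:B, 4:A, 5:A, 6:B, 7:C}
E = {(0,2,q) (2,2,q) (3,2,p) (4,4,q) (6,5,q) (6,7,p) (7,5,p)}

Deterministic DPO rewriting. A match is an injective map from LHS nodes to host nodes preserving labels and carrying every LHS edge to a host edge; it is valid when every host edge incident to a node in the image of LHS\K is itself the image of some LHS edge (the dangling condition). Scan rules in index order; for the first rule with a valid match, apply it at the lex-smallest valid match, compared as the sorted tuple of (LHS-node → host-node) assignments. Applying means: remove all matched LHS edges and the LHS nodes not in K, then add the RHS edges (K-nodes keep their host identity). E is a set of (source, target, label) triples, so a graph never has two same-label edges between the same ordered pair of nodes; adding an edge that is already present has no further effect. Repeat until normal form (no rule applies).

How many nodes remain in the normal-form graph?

initial: |V|=8 |E|=7  E = 0-q->2 2-q->2 3-p->2 4-q->4 6-q->5 6-p->7 7-p->5
step 1: apply R3 at {0↦6, 1↦5, 2↦7}  → |V|=6 |E|=4  E = 0-q->2 2-q->2 3-p->2 4-q->4
step 2: apply R1 at {0↦2, 1↦5}  → |V|=5 |E|=3  E = 0-q->2 3-p->2 4-q->4
final graph: no rule applies after step 2
NF nodes: {0:B, 1:C, 2:A, 3:B, 4:A}

Answer: 5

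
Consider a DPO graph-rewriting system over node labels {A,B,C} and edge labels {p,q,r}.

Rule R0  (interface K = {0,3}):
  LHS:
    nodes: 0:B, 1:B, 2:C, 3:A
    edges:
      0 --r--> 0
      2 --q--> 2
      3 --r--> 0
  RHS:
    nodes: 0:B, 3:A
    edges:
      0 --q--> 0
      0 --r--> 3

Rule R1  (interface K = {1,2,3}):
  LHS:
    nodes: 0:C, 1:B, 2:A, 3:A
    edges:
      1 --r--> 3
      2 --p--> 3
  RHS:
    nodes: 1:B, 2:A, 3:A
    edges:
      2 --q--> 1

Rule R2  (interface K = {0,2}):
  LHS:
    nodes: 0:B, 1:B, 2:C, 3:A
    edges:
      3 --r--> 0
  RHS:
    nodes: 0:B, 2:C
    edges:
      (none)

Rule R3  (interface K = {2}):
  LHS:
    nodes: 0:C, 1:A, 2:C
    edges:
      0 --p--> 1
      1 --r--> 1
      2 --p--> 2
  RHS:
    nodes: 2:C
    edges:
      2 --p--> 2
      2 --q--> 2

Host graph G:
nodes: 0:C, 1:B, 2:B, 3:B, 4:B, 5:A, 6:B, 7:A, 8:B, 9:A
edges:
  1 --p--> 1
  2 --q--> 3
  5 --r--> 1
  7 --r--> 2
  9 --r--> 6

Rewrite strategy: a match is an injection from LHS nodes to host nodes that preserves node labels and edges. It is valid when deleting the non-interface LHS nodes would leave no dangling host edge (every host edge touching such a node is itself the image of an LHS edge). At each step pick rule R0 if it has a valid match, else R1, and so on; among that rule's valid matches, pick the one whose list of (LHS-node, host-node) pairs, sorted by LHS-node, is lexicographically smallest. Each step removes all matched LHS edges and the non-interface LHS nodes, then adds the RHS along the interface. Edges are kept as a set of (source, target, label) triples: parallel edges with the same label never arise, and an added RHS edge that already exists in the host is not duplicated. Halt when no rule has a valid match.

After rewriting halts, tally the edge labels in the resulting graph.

Answer: p:1 q:1 r:1

Rewrite trace:
initial: |V|=10 |E|=5  E = 1-p->1 2-q->3 5-r->1 7-r->2 9-r->6
step 1: apply R2 at {0↦1, 1↦4, 2↦0, 3↦5}  → |V|=8 |E|=4  E = 1-p->1 2-q->3 7-r->2 9-r->6
step 2: apply R2 at {0↦2, 1↦8, 2↦0, 3↦7}  → |V|=6 |E|=3  E = 1-p->1 2-q->3 9-r->6
halt: no rule applies after step 2
NF edges: [(1, 1, 'p'), (2, 3, 'q'), (9, 6, 'r')]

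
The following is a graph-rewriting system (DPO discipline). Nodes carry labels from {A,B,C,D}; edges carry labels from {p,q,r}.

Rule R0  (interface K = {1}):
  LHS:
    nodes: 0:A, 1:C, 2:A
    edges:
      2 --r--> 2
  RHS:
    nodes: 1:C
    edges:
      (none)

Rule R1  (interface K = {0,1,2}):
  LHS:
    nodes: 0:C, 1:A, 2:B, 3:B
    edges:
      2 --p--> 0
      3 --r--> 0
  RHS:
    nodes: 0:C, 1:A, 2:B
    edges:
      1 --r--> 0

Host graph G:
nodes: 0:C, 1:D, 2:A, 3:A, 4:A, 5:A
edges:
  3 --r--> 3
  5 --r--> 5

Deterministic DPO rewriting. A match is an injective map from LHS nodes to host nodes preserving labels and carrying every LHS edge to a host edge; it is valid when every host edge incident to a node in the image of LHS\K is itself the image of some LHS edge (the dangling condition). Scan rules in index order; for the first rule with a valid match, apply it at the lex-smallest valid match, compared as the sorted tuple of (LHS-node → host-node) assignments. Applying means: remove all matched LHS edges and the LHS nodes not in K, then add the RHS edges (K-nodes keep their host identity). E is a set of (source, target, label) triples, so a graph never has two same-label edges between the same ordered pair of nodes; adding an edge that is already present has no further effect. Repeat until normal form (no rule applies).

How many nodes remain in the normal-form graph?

Answer: 2

Steps:
start.  V:6 E:2  edges: 3-r->3 5-r->5
1. fire R0 via {0↦2, 1↦0, 2↦3}  →  V:4 E:1  edges: 5-r->5
2. fire R0 via {0↦4, 1↦0, 2↦5}  →  V:2 E:0  edges: ∅
normal form: no rule applies after step 2
NF nodes: {0:C, 1:D}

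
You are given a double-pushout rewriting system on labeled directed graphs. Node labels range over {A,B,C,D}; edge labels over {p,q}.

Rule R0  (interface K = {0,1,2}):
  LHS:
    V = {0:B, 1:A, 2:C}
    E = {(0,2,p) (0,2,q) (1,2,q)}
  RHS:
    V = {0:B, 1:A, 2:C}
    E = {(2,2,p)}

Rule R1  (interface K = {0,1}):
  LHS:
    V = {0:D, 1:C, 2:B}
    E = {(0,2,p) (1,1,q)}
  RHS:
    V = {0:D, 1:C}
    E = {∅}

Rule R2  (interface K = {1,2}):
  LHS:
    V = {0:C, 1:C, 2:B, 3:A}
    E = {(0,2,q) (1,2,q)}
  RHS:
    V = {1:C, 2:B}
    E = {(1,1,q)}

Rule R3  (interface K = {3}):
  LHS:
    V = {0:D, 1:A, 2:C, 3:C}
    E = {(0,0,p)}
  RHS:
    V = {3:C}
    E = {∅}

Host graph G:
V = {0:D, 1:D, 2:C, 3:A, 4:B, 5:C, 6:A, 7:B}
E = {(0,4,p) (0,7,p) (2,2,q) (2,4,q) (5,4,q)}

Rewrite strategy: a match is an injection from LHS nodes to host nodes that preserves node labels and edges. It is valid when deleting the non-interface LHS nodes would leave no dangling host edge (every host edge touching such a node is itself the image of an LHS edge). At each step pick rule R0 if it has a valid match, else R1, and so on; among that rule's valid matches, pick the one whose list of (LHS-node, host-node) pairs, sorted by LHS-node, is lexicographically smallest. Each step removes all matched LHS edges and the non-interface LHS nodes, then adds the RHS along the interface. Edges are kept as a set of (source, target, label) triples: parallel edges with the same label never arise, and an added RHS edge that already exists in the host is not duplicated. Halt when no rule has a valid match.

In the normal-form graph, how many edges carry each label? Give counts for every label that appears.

Answer: (no edges)

Steps:
[0] host  ⇒  8 nodes, 5 edges  {0-p->4 0-p->7 2-q->2 2-q->4 5-q->4}
[1] R1 @ {0↦0, 1↦2, 2↦7}  ⇒  7 nodes, 3 edges  {0-p->4 2-q->4 5-q->4}
[2] R2 @ {0↦2, 1↦5, 2↦4, 3↦3}  ⇒  5 nodes, 2 edges  {0-p->4 5-q->5}
[3] R1 @ {0↦0, 1↦5, 2↦4}  ⇒  4 nodes, 0 edges  {∅}
normal form: no rule applies after step 3
NF edges: []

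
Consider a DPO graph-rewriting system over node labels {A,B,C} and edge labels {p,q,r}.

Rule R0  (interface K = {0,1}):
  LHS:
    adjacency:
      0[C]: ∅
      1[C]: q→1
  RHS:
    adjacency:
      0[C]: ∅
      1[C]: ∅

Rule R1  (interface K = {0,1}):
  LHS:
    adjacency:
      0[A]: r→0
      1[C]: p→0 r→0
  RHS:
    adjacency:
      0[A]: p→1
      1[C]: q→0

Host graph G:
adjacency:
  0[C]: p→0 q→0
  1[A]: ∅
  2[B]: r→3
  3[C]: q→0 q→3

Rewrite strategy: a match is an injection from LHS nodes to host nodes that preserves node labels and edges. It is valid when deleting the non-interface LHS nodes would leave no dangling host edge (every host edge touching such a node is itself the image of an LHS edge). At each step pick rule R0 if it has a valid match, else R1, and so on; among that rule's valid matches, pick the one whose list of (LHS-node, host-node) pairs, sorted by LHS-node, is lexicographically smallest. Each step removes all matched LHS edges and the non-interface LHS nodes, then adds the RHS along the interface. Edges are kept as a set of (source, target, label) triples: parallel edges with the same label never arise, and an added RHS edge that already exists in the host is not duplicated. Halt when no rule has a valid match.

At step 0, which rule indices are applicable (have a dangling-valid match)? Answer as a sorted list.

Answer: [R0]

Steps:
R0: 2 valid matches — {0↦0, 1↦3}, {0↦3, 1↦0}
R1: no valid match — LHS pattern not found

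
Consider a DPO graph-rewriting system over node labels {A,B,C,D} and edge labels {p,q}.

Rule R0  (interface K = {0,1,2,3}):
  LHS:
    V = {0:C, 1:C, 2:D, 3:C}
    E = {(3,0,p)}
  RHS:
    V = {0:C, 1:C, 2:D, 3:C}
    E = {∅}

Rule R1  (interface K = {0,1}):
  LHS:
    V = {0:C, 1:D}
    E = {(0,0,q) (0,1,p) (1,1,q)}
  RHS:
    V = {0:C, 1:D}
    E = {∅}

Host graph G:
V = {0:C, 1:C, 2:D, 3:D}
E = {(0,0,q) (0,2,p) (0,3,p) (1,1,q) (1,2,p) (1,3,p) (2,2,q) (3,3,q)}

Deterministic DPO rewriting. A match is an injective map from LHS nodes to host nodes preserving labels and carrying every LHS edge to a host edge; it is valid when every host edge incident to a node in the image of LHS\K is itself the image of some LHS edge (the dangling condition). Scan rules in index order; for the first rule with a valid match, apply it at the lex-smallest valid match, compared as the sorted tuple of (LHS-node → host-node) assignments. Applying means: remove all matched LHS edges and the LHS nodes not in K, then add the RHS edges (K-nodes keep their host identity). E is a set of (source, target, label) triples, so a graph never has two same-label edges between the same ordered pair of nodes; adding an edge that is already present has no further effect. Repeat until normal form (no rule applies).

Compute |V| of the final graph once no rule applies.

[0] host  ⇒  4 nodes, 8 edges  {0-q->0 0-p->2 0-p->3 1-q->1 1-p->2 1-p->3 2-q->2 3-q->3}
[1] R1 @ {0↦0, 1↦2}  ⇒  4 nodes, 5 edges  {0-p->3 1-q->1 1-p->2 1-p->3 3-q->3}
[2] R1 @ {0↦1, 1↦3}  ⇒  4 nodes, 2 edges  {0-p->3 1-p->2}
final graph: no rule applies after step 2
NF nodes: {0:C, 1:C, 2:D, 3:D}

Answer: 4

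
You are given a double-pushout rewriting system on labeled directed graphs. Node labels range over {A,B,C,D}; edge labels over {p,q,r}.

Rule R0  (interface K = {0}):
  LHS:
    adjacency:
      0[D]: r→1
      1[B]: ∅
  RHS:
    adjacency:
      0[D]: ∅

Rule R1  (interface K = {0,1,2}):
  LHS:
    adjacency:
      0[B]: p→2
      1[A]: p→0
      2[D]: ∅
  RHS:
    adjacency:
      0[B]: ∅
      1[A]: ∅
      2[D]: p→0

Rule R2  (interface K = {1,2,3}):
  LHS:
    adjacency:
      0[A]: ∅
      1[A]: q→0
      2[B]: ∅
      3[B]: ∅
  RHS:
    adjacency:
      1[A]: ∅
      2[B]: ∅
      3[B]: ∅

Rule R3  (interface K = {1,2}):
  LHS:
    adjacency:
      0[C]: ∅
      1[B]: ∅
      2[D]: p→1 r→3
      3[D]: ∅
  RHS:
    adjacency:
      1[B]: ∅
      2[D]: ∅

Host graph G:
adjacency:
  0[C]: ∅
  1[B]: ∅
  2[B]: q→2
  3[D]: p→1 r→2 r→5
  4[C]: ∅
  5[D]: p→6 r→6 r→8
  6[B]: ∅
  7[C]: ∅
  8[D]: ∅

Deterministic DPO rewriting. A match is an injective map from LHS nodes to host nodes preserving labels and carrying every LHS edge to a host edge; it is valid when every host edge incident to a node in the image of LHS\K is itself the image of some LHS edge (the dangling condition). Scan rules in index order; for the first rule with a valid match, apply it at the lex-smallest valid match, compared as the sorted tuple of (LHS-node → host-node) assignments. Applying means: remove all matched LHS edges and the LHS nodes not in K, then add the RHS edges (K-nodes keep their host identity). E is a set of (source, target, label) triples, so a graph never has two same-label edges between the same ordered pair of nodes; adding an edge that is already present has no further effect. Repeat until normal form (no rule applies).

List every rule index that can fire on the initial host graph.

Answer: [R3]

Rewrite trace:
R0: no valid match — 2 raw matches, all fail dangling condition
R1: no valid match — LHS pattern not found
R2: no valid match — LHS pattern not found
R3: 3 valid matches — {0↦0, 1↦6, 2↦5, 3↦8}, {0↦4, 1↦6, 2↦5, 3↦8}, {0↦7, 1↦6, 2↦5, 3↦8}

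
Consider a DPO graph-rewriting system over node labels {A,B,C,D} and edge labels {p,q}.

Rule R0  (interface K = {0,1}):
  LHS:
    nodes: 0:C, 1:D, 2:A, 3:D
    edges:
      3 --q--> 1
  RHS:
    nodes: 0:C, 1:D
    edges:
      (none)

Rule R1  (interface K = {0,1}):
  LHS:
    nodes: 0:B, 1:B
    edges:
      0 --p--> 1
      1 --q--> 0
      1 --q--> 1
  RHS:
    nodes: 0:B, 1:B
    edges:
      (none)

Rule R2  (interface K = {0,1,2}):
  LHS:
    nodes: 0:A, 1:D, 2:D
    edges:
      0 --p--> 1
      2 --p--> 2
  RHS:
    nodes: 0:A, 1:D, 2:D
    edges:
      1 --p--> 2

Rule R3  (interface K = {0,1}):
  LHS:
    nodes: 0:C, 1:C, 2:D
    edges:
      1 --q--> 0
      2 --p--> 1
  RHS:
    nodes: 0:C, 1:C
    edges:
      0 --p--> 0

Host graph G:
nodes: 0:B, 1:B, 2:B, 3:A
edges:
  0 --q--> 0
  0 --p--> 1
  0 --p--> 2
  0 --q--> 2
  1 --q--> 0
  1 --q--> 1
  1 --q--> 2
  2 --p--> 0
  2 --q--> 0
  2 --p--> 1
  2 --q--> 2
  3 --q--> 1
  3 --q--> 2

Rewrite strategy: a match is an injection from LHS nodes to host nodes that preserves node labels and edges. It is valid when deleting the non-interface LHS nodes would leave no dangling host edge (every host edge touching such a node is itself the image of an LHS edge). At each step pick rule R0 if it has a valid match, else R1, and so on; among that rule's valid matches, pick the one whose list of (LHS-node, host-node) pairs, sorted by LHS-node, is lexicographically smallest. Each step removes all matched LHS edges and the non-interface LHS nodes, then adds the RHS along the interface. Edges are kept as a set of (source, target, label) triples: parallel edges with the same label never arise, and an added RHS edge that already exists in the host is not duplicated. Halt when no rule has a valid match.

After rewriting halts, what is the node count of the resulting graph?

Answer: 4

Rewrite trace:
[0] host  ⇒  4 nodes, 13 edges  {0-q->0 0-p->1 0-p->2 0-q->2 1-q->0 1-q->1 1-q->2 2-p->0 2-q->0 2-p->1 2-q->2 3-q->1 3-q->2}
[1] R1 @ {0↦0, 1↦1}  ⇒  4 nodes, 10 edges  {0-q->0 0-p->2 0-q->2 1-q->2 2-p->0 2-q->0 2-p->1 2-q->2 3-q->1 3-q->2}
[2] R1 @ {0↦0, 1↦2}  ⇒  4 nodes, 7 edges  {0-q->0 0-q->2 1-q->2 2-p->0 2-p->1 3-q->1 3-q->2}
[3] R1 @ {0↦2, 1↦0}  ⇒  4 nodes, 4 edges  {1-q->2 2-p->1 3-q->1 3-q->2}
normal form: no rule applies after step 3
NF nodes: {0:B, 1:B, 2:B, 3:A}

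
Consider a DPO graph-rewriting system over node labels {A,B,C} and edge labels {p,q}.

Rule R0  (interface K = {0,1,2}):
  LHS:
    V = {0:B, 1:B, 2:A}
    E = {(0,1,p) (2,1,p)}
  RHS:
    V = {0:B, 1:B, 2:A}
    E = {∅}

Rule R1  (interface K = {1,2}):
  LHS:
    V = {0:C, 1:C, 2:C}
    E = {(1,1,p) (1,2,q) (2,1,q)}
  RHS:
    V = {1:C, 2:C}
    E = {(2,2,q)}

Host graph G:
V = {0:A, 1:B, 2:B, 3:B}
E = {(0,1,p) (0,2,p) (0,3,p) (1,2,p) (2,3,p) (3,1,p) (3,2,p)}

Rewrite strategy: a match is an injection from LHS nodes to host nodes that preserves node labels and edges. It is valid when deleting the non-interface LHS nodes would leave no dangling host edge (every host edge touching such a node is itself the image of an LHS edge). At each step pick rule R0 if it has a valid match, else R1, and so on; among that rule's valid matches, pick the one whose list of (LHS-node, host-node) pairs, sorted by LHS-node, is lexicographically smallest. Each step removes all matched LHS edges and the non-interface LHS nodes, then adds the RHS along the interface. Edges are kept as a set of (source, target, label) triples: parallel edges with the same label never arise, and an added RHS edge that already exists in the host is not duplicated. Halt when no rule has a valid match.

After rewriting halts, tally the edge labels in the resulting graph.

Answer: p:1

Derivation:
initial: |V|=4 |E|=7  E = 0-p->1 0-p->2 0-p->3 1-p->2 2-p->3 3-p->1 3-p->2
step 1: apply R0 at {0↦1, 1↦2, 2↦0}  → |V|=4 |E|=5  E = 0-p->1 0-p->3 2-p->3 3-p->1 3-p->2
step 2: apply R0 at {0↦2, 1↦3, 2↦0}  → |V|=4 |E|=3  E = 0-p->1 3-p->1 3-p->2
step 3: apply R0 at {0↦3, 1↦1, 2↦0}  → |V|=4 |E|=1  E = 3-p->2
normal form: no rule applies after step 3
NF edges: [(3, 2, 'p')]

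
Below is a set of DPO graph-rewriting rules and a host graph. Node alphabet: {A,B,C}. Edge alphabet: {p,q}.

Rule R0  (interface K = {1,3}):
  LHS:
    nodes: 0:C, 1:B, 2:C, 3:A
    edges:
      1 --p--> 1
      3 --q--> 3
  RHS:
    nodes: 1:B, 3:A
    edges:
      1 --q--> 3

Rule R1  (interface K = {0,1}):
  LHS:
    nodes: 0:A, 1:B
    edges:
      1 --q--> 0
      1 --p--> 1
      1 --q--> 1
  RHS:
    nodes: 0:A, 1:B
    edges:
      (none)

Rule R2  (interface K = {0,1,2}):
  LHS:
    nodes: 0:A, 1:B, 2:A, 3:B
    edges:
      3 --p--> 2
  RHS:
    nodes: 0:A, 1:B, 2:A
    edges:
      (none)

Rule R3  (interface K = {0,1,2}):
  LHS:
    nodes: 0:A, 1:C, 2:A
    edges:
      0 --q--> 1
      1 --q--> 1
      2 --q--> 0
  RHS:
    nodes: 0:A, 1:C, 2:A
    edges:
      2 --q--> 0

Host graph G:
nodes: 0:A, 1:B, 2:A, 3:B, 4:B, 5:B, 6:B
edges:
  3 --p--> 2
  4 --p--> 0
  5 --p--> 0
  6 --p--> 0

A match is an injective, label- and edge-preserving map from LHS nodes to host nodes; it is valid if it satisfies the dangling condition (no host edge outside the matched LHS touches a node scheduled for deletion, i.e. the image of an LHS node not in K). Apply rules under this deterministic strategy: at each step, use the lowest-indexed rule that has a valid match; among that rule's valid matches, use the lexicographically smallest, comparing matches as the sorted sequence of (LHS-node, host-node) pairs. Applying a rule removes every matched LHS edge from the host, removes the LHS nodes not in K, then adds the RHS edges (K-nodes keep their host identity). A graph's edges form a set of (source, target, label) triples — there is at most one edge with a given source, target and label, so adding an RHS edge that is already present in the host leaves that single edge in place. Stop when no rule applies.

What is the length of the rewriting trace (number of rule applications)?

Answer: 4

Steps:
[0] host  ⇒  7 nodes, 4 edges  {3-p->2 4-p->0 5-p->0 6-p->0}
[1] R2 @ {0↦0, 1↦1, 2↦2, 3↦3}  ⇒  6 nodes, 3 edges  {4-p->0 5-p->0 6-p->0}
[2] R2 @ {0↦2, 1↦1, 2↦0, 3↦4}  ⇒  5 nodes, 2 edges  {5-p->0 6-p->0}
[3] R2 @ {0↦2, 1↦1, 2↦0, 3↦5}  ⇒  4 nodes, 1 edges  {6-p->0}
[4] R2 @ {0↦2, 1↦1, 2↦0, 3↦6}  ⇒  3 nodes, 0 edges  {∅}
halt: no rule applies after step 4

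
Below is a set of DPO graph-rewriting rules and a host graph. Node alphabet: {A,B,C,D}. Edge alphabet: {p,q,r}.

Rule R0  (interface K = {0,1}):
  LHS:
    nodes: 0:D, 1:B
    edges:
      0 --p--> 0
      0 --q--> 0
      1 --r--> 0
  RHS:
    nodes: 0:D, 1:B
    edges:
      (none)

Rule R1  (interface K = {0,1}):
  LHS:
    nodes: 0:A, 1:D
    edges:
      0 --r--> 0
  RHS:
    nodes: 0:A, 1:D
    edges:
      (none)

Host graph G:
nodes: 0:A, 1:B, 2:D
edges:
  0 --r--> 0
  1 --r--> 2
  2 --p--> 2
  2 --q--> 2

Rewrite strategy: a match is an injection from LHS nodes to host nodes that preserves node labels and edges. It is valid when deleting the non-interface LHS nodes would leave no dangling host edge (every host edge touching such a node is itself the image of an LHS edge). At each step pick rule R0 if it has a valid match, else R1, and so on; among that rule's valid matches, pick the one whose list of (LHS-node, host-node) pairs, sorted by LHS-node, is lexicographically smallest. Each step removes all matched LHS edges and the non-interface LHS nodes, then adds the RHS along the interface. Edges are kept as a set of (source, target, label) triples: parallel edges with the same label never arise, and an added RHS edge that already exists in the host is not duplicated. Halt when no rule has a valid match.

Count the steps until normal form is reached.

Answer: 2

Rewrite trace:
initial: |V|=3 |E|=4  E = 0-r->0 1-r->2 2-p->2 2-q->2
step 1: apply R0 at {0↦2, 1↦1}  → |V|=3 |E|=1  E = 0-r->0
step 2: apply R1 at {0↦0, 1↦2}  → |V|=3 |E|=0  E = ∅
normal form: no rule applies after step 2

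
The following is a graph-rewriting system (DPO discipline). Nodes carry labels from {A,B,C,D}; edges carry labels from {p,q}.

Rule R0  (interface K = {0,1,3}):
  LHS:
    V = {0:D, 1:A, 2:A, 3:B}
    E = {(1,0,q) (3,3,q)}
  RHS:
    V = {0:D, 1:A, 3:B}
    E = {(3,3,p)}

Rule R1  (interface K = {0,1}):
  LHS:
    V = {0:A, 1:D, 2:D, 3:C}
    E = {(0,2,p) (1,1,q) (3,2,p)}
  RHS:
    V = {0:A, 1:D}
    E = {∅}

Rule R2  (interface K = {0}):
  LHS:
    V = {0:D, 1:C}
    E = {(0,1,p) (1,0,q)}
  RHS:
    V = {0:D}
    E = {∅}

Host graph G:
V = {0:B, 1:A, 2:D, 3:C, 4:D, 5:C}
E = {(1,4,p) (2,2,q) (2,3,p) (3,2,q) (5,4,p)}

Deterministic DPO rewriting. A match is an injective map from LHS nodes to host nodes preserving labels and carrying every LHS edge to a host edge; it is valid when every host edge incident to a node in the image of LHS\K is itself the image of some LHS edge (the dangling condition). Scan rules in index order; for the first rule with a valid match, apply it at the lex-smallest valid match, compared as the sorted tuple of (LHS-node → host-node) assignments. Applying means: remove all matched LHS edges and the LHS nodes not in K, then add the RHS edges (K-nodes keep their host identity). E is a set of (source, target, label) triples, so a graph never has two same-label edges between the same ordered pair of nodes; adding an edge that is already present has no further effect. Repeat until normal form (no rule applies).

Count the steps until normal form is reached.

Answer: 2

Steps:
start.  V:6 E:5  edges: 1-p->4 2-q->2 2-p->3 3-q->2 5-p->4
1. fire R1 via {0↦1, 1↦2, 2↦4, 3↦5}  →  V:4 E:2  edges: 2-p->3 3-q->2
2. fire R2 via {0↦2, 1↦3}  →  V:3 E:0  edges: ∅
final graph: no rule applies after step 2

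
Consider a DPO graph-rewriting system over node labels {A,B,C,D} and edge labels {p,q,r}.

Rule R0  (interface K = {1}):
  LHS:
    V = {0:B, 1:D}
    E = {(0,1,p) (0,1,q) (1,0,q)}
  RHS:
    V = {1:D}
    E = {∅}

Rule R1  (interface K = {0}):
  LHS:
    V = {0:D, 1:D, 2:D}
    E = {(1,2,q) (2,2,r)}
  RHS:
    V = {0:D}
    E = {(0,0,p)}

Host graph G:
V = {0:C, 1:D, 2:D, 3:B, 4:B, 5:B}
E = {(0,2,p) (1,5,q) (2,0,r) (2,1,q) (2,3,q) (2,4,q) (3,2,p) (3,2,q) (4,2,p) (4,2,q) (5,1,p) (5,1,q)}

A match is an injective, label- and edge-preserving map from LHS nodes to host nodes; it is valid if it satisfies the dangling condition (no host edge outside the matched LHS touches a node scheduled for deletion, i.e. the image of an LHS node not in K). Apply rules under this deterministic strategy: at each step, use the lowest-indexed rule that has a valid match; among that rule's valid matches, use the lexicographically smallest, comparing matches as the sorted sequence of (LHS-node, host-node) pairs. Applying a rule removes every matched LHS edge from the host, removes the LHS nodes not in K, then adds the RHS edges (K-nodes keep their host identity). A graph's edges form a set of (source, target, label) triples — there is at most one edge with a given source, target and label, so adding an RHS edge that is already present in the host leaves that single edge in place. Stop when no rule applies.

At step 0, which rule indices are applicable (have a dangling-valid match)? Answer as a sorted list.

Answer: [R0]

Steps:
R0: 3 valid matches — {0↦3, 1↦2}, {0↦4, 1↦2}, {0↦5, 1↦1}
R1: no valid match — LHS pattern not found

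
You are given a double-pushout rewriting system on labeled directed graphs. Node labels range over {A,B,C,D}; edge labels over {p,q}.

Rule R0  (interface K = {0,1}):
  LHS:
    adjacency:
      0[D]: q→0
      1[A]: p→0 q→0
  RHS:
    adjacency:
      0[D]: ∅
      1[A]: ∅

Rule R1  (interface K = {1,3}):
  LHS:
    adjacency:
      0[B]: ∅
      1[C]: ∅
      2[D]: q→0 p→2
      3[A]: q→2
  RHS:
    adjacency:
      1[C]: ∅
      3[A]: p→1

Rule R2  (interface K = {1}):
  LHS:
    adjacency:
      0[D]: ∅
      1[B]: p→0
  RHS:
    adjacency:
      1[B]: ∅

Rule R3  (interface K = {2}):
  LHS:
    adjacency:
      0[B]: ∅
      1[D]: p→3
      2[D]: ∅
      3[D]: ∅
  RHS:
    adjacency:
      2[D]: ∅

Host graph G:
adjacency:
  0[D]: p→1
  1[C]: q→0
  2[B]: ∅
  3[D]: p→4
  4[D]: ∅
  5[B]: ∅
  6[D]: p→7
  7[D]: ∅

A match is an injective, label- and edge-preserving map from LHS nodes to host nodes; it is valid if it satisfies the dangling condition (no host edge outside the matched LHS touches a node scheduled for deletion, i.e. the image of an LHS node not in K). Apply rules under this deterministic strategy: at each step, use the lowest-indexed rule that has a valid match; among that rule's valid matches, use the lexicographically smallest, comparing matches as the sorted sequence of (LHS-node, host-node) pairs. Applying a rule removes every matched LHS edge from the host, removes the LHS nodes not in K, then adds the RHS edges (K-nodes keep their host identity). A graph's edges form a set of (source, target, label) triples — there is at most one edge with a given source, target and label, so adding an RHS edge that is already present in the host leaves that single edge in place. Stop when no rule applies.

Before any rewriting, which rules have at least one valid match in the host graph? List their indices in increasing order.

Answer: [R3]

Derivation:
R0: no valid match — LHS pattern not found
R1: no valid match — LHS pattern not found
R2: no valid match — LHS pattern not found
R3: 12 valid matches — {0↦2, 1↦3, 2↦0, 3↦4}, {0↦2, 1↦3, 2↦6, 3↦4}, {0↦2, 1↦3, 2↦7, 3↦4} (+9 more)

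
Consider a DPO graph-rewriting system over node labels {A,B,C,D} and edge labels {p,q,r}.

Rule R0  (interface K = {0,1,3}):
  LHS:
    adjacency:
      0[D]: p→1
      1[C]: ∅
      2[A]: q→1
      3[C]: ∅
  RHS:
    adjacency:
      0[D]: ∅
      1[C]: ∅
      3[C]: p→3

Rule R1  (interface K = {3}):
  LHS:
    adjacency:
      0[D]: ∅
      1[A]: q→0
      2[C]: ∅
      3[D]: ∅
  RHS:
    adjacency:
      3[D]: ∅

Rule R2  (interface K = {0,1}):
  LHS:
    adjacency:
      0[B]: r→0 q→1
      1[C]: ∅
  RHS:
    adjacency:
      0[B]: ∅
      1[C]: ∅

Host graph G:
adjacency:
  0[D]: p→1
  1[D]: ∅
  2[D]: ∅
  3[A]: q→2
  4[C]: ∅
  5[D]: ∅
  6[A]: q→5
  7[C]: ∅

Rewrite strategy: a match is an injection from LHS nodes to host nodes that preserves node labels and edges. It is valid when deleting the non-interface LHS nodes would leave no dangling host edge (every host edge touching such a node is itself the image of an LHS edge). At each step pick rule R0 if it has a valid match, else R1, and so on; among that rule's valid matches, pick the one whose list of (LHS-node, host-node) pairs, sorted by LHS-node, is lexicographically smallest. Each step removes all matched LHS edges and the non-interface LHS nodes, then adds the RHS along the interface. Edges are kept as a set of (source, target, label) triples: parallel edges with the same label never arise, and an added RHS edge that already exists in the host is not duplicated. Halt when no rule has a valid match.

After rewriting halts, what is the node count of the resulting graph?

[0] host  ⇒  8 nodes, 3 edges  {0-p->1 3-q->2 6-q->5}
[1] R1 @ {0↦2, 1↦3, 2↦4, 3↦0}  ⇒  5 nodes, 2 edges  {0-p->1 6-q->5}
[2] R1 @ {0↦5, 1↦6, 2↦7, 3↦0}  ⇒  2 nodes, 1 edges  {0-p->1}
halt: no rule applies after step 2
NF nodes: {0:D, 1:D}

Answer: 2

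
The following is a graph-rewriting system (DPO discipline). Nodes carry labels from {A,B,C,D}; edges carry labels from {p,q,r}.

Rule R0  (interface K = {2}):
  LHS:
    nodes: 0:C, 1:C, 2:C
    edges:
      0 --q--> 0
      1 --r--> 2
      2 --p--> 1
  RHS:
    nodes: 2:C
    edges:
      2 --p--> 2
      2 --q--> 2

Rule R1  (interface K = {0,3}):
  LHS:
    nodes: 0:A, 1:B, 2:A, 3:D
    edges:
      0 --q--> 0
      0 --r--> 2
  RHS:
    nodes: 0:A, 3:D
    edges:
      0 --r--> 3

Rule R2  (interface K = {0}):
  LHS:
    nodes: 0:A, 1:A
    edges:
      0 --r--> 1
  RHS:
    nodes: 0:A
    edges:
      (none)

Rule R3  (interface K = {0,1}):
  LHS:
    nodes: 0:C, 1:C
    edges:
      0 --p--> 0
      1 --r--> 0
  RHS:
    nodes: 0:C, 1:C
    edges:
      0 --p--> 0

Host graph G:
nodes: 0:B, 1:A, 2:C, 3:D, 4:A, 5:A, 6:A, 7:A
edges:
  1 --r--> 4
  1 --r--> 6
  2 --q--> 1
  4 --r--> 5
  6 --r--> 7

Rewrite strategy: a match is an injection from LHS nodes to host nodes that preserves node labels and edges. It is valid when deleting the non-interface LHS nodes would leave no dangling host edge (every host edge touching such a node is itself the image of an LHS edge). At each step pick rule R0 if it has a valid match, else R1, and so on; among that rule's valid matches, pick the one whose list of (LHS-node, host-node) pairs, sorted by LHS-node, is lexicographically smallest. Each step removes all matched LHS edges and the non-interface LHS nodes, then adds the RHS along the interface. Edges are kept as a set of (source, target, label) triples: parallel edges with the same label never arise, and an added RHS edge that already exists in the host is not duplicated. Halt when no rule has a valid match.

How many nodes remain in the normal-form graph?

start.  V:8 E:5  edges: 1-r->4 1-r->6 2-q->1 4-r->5 6-r->7
1. fire R2 via {0↦4, 1↦5}  →  V:7 E:4  edges: 1-r->4 1-r->6 2-q->1 6-r->7
2. fire R2 via {0↦1, 1↦4}  →  V:6 E:3  edges: 1-r->6 2-q->1 6-r->7
3. fire R2 via {0↦6, 1↦7}  →  V:5 E:2  edges: 1-r->6 2-q->1
4. fire R2 via {0↦1, 1↦6}  →  V:4 E:1  edges: 2-q->1
normal form: no rule applies after step 4
NF nodes: {0:B, 1:A, 2:C, 3:D}

Answer: 4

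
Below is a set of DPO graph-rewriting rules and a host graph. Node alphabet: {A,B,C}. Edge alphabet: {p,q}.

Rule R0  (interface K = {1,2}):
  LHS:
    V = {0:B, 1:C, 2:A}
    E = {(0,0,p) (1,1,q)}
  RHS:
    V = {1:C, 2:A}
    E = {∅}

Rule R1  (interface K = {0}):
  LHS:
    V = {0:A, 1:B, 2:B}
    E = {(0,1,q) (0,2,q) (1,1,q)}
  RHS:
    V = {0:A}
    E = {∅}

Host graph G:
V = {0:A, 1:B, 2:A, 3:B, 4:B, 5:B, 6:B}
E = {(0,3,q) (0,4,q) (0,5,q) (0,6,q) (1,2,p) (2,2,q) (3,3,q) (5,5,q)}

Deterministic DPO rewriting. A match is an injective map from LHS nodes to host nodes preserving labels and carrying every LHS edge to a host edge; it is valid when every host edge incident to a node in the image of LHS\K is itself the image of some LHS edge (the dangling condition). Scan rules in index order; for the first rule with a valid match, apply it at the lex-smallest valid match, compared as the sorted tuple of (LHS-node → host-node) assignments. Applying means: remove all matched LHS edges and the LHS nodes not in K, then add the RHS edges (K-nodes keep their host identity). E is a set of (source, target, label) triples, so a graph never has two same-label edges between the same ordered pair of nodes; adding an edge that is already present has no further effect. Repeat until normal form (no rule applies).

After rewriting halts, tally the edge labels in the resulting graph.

initial: |V|=7 |E|=8  E = 0-q->3 0-q->4 0-q->5 0-q->6 1-p->2 2-q->2 3-q->3 5-q->5
step 1: apply R1 at {0↦0, 1↦3, 2↦4}  → |V|=5 |E|=5  E = 0-q->5 0-q->6 1-p->2 2-q->2 5-q->5
step 2: apply R1 at {0↦0, 1↦5, 2↦6}  → |V|=3 |E|=2  E = 1-p->2 2-q->2
final graph: no rule applies after step 2
NF edges: [(1, 2, 'p'), (2, 2, 'q')]

Answer: p:1 q:1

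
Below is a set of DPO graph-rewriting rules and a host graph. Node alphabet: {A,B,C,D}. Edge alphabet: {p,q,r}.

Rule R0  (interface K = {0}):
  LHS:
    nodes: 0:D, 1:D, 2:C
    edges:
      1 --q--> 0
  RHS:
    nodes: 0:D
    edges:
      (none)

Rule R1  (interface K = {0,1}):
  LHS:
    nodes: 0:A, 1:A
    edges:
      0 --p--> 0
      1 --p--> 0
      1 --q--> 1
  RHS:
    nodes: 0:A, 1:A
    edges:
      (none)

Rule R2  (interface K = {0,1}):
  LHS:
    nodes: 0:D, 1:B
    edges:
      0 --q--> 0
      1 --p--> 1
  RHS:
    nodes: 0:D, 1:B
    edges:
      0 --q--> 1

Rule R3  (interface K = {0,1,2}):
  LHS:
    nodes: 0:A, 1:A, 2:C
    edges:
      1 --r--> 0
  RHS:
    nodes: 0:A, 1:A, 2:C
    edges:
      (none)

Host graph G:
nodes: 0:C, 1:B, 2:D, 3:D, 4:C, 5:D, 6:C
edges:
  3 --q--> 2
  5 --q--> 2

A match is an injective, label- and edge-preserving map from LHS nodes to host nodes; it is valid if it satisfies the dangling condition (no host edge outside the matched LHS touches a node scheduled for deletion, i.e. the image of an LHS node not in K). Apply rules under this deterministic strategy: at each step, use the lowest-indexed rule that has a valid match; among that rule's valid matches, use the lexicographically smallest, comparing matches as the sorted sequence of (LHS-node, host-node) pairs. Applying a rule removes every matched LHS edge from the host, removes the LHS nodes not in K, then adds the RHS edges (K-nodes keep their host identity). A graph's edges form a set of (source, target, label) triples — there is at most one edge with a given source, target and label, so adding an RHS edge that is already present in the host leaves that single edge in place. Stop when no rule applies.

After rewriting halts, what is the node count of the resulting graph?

initial: |V|=7 |E|=2  E = 3-q->2 5-q->2
step 1: apply R0 at {0↦2, 1↦3, 2↦0}  → |V|=5 |E|=1  E = 5-q->2
step 2: apply R0 at {0↦2, 1↦5, 2↦4}  → |V|=3 |E|=0  E = ∅
final graph: no rule applies after step 2
NF nodes: {1:B, 2:D, 6:C}

Answer: 3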